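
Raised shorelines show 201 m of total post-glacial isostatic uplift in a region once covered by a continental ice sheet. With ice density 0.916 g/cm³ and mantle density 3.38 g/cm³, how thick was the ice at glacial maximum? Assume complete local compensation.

u = t ρ_ice/ρ_m → t = u ρ_m/ρ_ice = 201 m × 3.38/0.916 = 742 m.

742 m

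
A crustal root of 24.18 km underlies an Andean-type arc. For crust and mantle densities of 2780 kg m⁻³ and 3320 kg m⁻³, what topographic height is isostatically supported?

Balancing pressure at the compensation depth: ρ_c h = (ρ_m − ρ_c) r.
h = r (ρ_m − ρ_c) / ρ_c = 24.18 km × (3320 − 2780) / 2780 = 4.7 km.

4.7 km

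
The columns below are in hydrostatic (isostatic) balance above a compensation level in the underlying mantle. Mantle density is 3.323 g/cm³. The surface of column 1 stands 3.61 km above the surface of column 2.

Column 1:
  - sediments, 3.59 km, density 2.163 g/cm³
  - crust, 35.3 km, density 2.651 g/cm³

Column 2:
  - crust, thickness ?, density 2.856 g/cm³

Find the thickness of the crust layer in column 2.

Take the compensation level at the base of the deeper column (depth z_c below the surface of column 1) and equate Σ ρ_i t_i down to z_c; mantle fills any gap and the z_c terms cancel.
Column 1: 3.59×2.163 + 35.3×2.651 + (z_c − 38.89)×3.323
Column 2: 3.61×0 + x×2.856 + (z_c − 3.61 − 0 − x)×3.323
The z_c×3.323 term appears on both sides and cancels. Collect the known terms of each column as K = Σ(ρt)_known − 3.323 × (depth of known layers): K_1 = 101.34547 − 3.323×38.89 = −27.886; K_2 = 0 − 3.323×(3.61 + 0) = −11.99603.
Balance: K_1 = K_2 − x×(3.323 − 2.856), so x = (K_2 − K_1)/(3.323 − 2.856) = 15.89/0.467 = 34 km.

34 km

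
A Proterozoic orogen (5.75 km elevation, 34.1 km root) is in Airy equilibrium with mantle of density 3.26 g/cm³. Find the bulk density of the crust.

2.79 g/cm³

ρ_c h = (ρ_m − ρ_c) r → ρ_c (h + r) = ρ_m r → ρ_c = ρ_m r / (h + r).
ρ_c = 3.26 × 34.1 km / (5.75 km + 34.1 km) = 2.79 g/cm³.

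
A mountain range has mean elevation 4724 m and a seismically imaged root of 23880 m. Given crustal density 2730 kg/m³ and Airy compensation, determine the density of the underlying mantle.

Airy balance: ρ_c h = (ρ_m − ρ_c) r → ρ_m = ρ_c (1 + h/r).
ρ_m = 2730 × (1 + 4724 m/23880 m) = 3270 kg/m³.

3270 kg/m³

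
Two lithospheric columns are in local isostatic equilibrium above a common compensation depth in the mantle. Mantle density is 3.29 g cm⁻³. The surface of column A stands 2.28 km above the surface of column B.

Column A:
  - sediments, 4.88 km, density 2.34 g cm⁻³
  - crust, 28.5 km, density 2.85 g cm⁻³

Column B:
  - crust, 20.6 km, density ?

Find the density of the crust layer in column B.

2.82 g cm⁻³

Take the compensation level at the base of the deeper column (depth z_c below the surface of column A) and equate Σ ρ_i t_i down to z_c; mantle fills any gap and the z_c terms cancel.
Column A: 4.88×2.34 + 28.5×2.85 + (z_c − 33.38)×3.29
Column B: 2.28×0 + 20.6×ρ + (z_c − 2.28 − 20.6)×3.29
The z_c×3.29 term appears on both sides and cancels. Collect the known terms of each column as K = Σ(ρt)_known − 3.29 × (depth of known layers): K_A = 92.6442 − 3.29×33.38 = −17.176; K_B = 0 − 3.29×(2.28 + 20.6) = −75.2752.
Balance: K_A = K_B + 20.6×ρ, so ρ = (K_A − K_B)/20.6 = 58.0992/20.6 = 2.82 g cm⁻³.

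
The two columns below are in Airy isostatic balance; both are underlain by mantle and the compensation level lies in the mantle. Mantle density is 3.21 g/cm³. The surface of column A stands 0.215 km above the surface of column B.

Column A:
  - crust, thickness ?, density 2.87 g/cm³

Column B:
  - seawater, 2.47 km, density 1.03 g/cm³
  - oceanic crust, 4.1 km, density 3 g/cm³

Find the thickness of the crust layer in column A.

20.4 km

Take the compensation level at the base of the deeper column (depth z_c below the surface of column A) and equate Σ ρ_i t_i down to z_c; mantle fills any gap and the z_c terms cancel.
Column A: x×2.87 + (z_c − 0 − x)×3.21
Column B: 0.215×0 + 2.47×1.03 + 4.1×3 + (z_c − 0.215 − 6.57)×3.21
The z_c×3.21 term appears on both sides and cancels. Collect the known terms of each column as K = Σ(ρt)_known − 3.21 × (depth of known layers): K_A = 0 − 3.21×0 = 0; K_B = 14.8441 − 3.21×(0.215 + 6.57) = −6.93575.
Balance: K_A − x×(3.21 − 2.87) = K_B, so x = (K_A − K_B)/(3.21 − 2.87) = 6.93575/0.34 = 20.4 km.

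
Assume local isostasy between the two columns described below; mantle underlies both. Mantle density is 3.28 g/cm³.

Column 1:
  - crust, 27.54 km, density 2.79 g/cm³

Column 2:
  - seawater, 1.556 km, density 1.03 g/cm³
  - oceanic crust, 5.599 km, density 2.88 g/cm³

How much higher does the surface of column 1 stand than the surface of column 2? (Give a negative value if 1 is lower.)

For any compensation level in the mantle, the mantle terms cancel and isostasy reduces to e = (Σt_1 − Σt_2) − (Σ(ρt)_1 − Σ(ρt)_2) / ρ_m.
Σt_1 = 27.54 km; Σt_2 = 7.155 km; Σ(ρt)_1 = 76.8366; Σ(ρt)_2 = 17.7278 (in km·g/cm³).
e = (27.54 − 7.155) − (76.8366 − 17.7278) / 3.28 = 2.36 km.

2.36 km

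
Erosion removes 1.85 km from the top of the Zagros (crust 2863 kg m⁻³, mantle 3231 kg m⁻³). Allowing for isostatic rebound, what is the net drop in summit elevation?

Rebound u = e ρ_c/ρ_m = 1.85 km × 2863/3231 = 1.639 km.
Net surface drop = e − u = 1.85 km − 1.639 km = e (ρ_m − ρ_c)/ρ_m = 0.211 km.

0.211 km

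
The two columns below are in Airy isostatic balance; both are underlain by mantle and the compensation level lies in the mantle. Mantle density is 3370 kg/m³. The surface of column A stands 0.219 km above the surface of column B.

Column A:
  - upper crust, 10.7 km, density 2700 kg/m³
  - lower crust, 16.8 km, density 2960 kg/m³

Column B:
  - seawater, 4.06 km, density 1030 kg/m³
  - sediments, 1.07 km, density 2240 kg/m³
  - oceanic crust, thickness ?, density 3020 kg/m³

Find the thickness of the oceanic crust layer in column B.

Take the compensation level at the base of the deeper column (depth z_c below the surface of column A) and equate Σ ρ_i t_i down to z_c; mantle fills any gap and the z_c terms cancel.
Column A: 10.7×2700 + 16.8×2960 + (z_c − 27.5)×3370
Column B: 0.219×0 + 4.06×1030 + 1.07×2240 + x×3020 + (z_c − 0.219 − 5.13 − x)×3370
The z_c×3370 term appears on both sides and cancels. Collect the known terms of each column as K = Σ(ρt)_known − 3370 × (depth of known layers): K_A = 78618 − 3370×27.5 = −14057; K_B = 6578.6 − 3370×(0.219 + 5.13) = −11447.53.
Balance: K_A = K_B − x×(3370 − 3020), so x = (K_B − K_A)/(3370 − 3020) = 2609.47/350 = 7.46 km.

7.46 km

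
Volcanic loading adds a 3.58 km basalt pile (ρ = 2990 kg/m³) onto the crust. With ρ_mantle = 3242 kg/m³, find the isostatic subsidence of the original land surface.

3.3 km

Subaerial loading: s = t ρ_load / ρ_m.
s = 3.58 km × 2990/3242 = 3.3 km.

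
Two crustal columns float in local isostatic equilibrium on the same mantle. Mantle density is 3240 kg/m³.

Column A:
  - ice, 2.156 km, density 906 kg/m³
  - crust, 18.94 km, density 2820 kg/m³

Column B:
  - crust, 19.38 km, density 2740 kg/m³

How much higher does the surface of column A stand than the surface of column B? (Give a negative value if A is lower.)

For any compensation level in the mantle, the mantle terms cancel and isostasy reduces to e = (Σt_A − Σt_B) − (Σ(ρt)_A − Σ(ρt)_B) / ρ_m.
Σt_A = 21.096 km; Σt_B = 19.38 km; Σ(ρt)_A = 55364.136; Σ(ρt)_B = 53101.2 (in km·kg/m³).
e = (21.096 − 19.38) − (55364.136 − 53101.2) / 3240 = 1.02 km.

1.02 km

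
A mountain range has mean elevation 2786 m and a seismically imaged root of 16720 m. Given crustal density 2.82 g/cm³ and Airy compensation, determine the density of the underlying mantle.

Airy balance: ρ_c h = (ρ_m − ρ_c) r → ρ_m = ρ_c (1 + h/r).
ρ_m = 2.82 × (1 + 2786 m/16720 m) = 3.29 g/cm³.

3.29 g/cm³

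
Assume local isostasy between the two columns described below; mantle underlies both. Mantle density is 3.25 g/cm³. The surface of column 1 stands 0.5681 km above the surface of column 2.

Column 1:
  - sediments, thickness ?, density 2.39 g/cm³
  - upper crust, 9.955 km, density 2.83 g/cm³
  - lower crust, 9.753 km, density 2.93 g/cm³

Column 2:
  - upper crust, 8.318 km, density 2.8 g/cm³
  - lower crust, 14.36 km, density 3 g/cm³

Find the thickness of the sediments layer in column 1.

Take the compensation level at the base of the deeper column (depth z_c below the surface of column 1) and equate Σ ρ_i t_i down to z_c; mantle fills any gap and the z_c terms cancel.
Column 1: x×2.39 + 9.955×2.83 + 9.753×2.93 + (z_c − 19.708 − x)×3.25
Column 2: 0.5681×0 + 8.318×2.8 + 14.36×3 + (z_c − 0.5681 − 22.678)×3.25
The z_c×3.25 term appears on both sides and cancels. Collect the known terms of each column as K = Σ(ρt)_known − 3.25 × (depth of known layers): K_1 = 56.74894 − 3.25×19.708 = −7.30206; K_2 = 66.3704 − 3.25×(0.5681 + 22.678) = −9.179425.
Balance: K_1 − x×(3.25 − 2.39) = K_2, so x = (K_1 − K_2)/(3.25 − 2.39) = 1.87736/0.86 = 2.18 km.

2.18 km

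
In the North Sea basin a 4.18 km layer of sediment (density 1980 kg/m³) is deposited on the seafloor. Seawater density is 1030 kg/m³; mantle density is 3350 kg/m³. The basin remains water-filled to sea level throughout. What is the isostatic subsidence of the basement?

1.71 km

Submarine loading: the sediment displaces seawater, and the subsidence is in turn flooded, so s (ρ_m − ρ_w) = t (ρ_sed − ρ_w).
s = 4.18 km × (1980 − 1030) / (3350 − 1030) = 1.71 km.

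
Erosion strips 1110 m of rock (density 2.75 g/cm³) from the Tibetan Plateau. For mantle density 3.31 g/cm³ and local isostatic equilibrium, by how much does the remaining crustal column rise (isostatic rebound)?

922 m

Unloading: uplift u = e ρ_c/ρ_m = 1110 m × 2.75/3.31 = 922 m.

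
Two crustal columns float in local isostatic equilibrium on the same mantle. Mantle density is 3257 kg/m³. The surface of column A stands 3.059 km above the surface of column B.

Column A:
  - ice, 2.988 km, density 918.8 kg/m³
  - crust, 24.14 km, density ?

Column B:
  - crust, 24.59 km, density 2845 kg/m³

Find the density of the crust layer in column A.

Take the compensation level at the base of the deeper column (depth z_c below the surface of column A) and equate Σ ρ_i t_i down to z_c; mantle fills any gap and the z_c terms cancel.
Column A: 2.988×918.8 + 24.14×ρ + (z_c − 27.128)×3257
Column B: 3.059×0 + 24.59×2845 + (z_c − 3.059 − 24.59)×3257
The z_c×3257 term appears on both sides and cancels. Collect the known terms of each column as K = Σ(ρt)_known − 3257 × (depth of known layers): K_A = 2745.3744 − 3257×27.128 = −85610.5216; K_B = 69958.55 − 3257×(3.059 + 24.59) = −20094.243.
Balance: K_A + 24.14×ρ = K_B, so ρ = (K_B − K_A)/24.14 = 65516.3/24.14 = 2710 kg/m³.

2710 kg/m³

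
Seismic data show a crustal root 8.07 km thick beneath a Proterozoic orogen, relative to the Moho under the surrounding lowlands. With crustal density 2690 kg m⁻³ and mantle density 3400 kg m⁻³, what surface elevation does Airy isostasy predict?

2.13 km

By Archimedes' principle applied to the lithosphere: ρ_c h = (ρ_m − ρ_c) r.
h = r (ρ_m − ρ_c) / ρ_c = 8.07 km × (3400 − 2690) / 2690 = 2.13 km.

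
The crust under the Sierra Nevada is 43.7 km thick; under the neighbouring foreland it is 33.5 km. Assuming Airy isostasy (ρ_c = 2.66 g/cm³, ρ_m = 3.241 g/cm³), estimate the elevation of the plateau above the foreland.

1.83 km

Excess crust Δ = 43.7 km − 33.5 km = 10.2 km, split between elevation h and root r with h + r = Δ.
Airy balance ρ_c h = (ρ_m − ρ_c) r gives r = h ρ_c/(ρ_m − ρ_c), so h (1 + ρ_c/(ρ_m − ρ_c)) = Δ, i.e. h = Δ (ρ_m − ρ_c)/ρ_m.
h = 10.2 km × 0.581/3.241 = 1.83 km.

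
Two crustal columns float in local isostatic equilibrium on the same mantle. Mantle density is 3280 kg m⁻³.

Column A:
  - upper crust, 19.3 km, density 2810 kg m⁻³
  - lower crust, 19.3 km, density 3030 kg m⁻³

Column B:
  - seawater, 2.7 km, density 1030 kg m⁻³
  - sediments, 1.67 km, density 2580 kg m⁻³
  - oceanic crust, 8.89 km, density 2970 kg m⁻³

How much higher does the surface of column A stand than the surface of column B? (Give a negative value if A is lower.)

For any compensation level in the mantle, the mantle terms cancel and isostasy reduces to e = (Σt_A − Σt_B) − (Σ(ρt)_A − Σ(ρt)_B) / ρ_m.
Σt_A = 38.6 km; Σt_B = 13.26 km; Σ(ρt)_A = 112712; Σ(ρt)_B = 33492.9 (in km·kg m⁻³).
e = (38.6 − 13.26) − (112712 − 33492.9) / 3280 = 1.19 km.

1.19 km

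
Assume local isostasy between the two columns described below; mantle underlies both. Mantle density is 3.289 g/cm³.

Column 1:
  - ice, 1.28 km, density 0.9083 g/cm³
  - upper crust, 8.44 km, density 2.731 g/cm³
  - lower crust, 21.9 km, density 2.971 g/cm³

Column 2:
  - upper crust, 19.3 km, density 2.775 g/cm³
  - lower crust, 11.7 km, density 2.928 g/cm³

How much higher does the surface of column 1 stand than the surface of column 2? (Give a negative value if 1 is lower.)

0.175 km

For any compensation level in the mantle, the mantle terms cancel and isostasy reduces to e = (Σt_1 − Σt_2) − (Σ(ρt)_1 − Σ(ρt)_2) / ρ_m.
Σt_1 = 31.62 km; Σt_2 = 31 km; Σ(ρt)_1 = 89.277164; Σ(ρt)_2 = 87.8151 (in km·g/cm³).
e = (31.62 − 31) − (89.277164 − 87.8151) / 3.289 = 0.175 km.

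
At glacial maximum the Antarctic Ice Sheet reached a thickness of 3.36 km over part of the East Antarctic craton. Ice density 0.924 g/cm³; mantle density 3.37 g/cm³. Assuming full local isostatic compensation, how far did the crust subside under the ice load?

0.921 km

Balancing pressure at the compensation depth: the ice load ρ_ice t is balanced by mantle displaced below, ρ_m s.
s = t ρ_ice / ρ_m = 3.36 km × 0.924/3.37 = 0.921 km.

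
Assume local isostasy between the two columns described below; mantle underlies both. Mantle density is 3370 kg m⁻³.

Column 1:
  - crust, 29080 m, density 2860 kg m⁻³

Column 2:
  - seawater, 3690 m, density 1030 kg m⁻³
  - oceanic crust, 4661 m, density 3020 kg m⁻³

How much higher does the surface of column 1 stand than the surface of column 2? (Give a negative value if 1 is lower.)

1350 m

For any compensation level in the mantle, the mantle terms cancel and isostasy reduces to e = (Σt_1 − Σt_2) − (Σ(ρt)_1 − Σ(ρt)_2) / ρ_m.
Σt_1 = 29080 m; Σt_2 = 8351 m; Σ(ρt)_1 = 83168800; Σ(ρt)_2 = 17876920 (in m·kg m⁻³).
e = (29080 − 8351) − (83168800 − 17876920) / 3370 = 1350 m.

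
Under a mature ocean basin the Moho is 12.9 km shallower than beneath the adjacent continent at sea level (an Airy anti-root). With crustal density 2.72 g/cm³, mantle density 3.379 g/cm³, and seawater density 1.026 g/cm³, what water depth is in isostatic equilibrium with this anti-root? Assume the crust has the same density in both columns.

5.02 km

Replacing a thickness d of crust by seawater at the top must be balanced by replacing crust with mantle at the base: d (ρ_c − ρ_w) = a (ρ_m − ρ_c).
d = a (ρ_m − ρ_c)/(ρ_c − ρ_w) = 12.9 km × 0.659/1.694 = 5.02 km.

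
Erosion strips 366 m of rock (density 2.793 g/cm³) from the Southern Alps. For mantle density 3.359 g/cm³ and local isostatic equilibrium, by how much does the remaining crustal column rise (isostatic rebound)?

304 m

Unloading: uplift u = e ρ_c/ρ_m = 366 m × 2.793/3.359 = 304 m.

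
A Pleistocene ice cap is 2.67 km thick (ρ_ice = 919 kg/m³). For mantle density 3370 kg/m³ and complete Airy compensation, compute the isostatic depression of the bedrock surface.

In Airy isostatic equilibrium: the ice load ρ_ice t is balanced by mantle displaced below, ρ_m s.
s = t ρ_ice / ρ_m = 2.67 km × 919/3370 = 0.728 km.

0.728 km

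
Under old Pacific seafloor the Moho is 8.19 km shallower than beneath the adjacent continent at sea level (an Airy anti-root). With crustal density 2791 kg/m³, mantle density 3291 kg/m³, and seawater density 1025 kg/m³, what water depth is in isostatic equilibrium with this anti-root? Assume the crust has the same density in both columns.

Replacing a thickness d of crust by seawater at the top must be balanced by replacing crust with mantle at the base: d (ρ_c − ρ_w) = a (ρ_m − ρ_c).
d = a (ρ_m − ρ_c)/(ρ_c − ρ_w) = 8.19 km × 500/1766 = 2.32 km.

2.32 km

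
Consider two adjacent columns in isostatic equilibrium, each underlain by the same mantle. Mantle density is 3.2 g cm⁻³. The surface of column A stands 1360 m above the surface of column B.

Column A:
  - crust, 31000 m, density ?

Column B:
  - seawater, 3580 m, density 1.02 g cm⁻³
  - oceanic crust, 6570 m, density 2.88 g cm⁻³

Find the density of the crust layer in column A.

Take the compensation level at the base of the deeper column (depth z_c below the surface of column A) and equate Σ ρ_i t_i down to z_c; mantle fills any gap and the z_c terms cancel.
Column A: 31000×ρ + (z_c − 31000)×3.2
Column B: 1360×0 + 3580×1.02 + 6570×2.88 + (z_c − 1360 − 10150)×3.2
The z_c×3.2 term appears on both sides and cancels. Collect the known terms of each column as K = Σ(ρt)_known − 3.2 × (depth of known layers): K_A = 0 − 3.2×31000 = −99200; K_B = 22573.2 − 3.2×(1360 + 10150) = −14258.8.
Balance: K_A + 31000×ρ = K_B, so ρ = (K_B − K_A)/31000 = 84941.2/31000 = 2.74 g cm⁻³.

2.74 g cm⁻³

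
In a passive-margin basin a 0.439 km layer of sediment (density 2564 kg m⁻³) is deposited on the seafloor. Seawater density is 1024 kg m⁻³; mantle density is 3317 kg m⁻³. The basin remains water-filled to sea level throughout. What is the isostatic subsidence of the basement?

0.295 km

Submarine loading: the sediment displaces seawater, and the subsidence is in turn flooded, so s (ρ_m − ρ_w) = t (ρ_sed − ρ_w).
s = 0.439 km × (2564 − 1024) / (3317 − 1024) = 0.295 km.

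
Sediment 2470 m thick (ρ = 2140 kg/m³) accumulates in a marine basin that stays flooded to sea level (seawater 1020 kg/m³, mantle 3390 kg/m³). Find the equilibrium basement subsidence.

Submarine loading: the sediment displaces seawater, and the subsidence is in turn flooded, so s (ρ_m − ρ_w) = t (ρ_sed − ρ_w).
s = 2470 m × (2140 − 1020) / (3390 − 1020) = 1170 m.

1170 m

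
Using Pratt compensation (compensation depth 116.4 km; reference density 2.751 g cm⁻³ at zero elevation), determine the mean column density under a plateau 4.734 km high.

2.64 g cm⁻³

Pratt balance: ρ_ref D = ρ (D + h).
ρ = ρ_ref D/(D + h) = 2.751 × 116.4 km/(116.4 km + 4.734 km) = 2.64 g cm⁻³.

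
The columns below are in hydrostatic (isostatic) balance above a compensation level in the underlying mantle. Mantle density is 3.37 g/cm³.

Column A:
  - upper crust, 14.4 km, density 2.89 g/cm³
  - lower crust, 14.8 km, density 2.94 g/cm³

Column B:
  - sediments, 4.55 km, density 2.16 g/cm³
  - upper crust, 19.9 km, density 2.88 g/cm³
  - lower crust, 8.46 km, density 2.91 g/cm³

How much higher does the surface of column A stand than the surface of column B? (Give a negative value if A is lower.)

For any compensation level in the mantle, the mantle terms cancel and isostasy reduces to e = (Σt_A − Σt_B) − (Σ(ρt)_A − Σ(ρt)_B) / ρ_m.
Σt_A = 29.2 km; Σt_B = 32.91 km; Σ(ρt)_A = 85.128; Σ(ρt)_B = 91.7586 (in km·g/cm³).
e = (29.2 − 32.91) − (85.128 − 91.7586) / 3.37 = −1.74 km.

−1.74 km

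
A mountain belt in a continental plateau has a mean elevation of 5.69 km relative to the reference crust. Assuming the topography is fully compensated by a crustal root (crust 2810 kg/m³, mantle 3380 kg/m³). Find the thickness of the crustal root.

In Airy isostatic equilibrium: the weight of the topography is balanced by the buoyancy of the root, ρ_c h = (ρ_m − ρ_c) r.
r = h · ρ_c / (ρ_m − ρ_c) = 5.69 km × 2810 / (3380 − 2810) = 28.1 km.

28.1 km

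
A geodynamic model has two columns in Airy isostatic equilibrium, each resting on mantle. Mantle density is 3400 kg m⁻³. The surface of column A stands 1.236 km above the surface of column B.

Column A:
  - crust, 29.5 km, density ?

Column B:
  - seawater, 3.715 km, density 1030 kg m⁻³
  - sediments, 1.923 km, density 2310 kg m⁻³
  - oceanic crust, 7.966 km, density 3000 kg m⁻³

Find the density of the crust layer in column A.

Take the compensation level at the base of the deeper column (depth z_c below the surface of column A) and equate Σ ρ_i t_i down to z_c; mantle fills any gap and the z_c terms cancel.
Column A: 29.5×ρ + (z_c − 29.5)×3400
Column B: 1.236×0 + 3.715×1030 + 1.923×2310 + 7.966×3000 + (z_c − 1.236 − 13.604)×3400
The z_c×3400 term appears on both sides and cancels. Collect the known terms of each column as K = Σ(ρt)_known − 3400 × (depth of known layers): K_A = 0 − 3400×29.5 = −100300; K_B = 32166.58 − 3400×(1.236 + 13.604) = −18289.42.
Balance: K_A + 29.5×ρ = K_B, so ρ = (K_B − K_A)/29.5 = 82010.6/29.5 = 2780 kg m⁻³.

2780 kg m⁻³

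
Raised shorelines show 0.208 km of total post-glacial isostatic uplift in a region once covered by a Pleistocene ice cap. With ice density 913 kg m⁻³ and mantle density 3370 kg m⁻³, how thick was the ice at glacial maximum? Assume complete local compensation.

0.768 km

u = t ρ_ice/ρ_m → t = u ρ_m/ρ_ice = 0.208 km × 3370/913 = 0.768 km.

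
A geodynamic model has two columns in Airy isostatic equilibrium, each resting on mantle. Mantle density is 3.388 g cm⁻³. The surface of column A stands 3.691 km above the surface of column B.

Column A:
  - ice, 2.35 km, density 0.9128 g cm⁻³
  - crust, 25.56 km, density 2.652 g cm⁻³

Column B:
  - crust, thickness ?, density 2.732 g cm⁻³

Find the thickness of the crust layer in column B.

Take the compensation level at the base of the deeper column (depth z_c below the surface of column A) and equate Σ ρ_i t_i down to z_c; mantle fills any gap and the z_c terms cancel.
Column A: 2.35×0.9128 + 25.56×2.652 + (z_c − 27.91)×3.388
Column B: 3.691×0 + x×2.732 + (z_c − 3.691 − 0 − x)×3.388
The z_c×3.388 term appears on both sides and cancels. Collect the known terms of each column as K = Σ(ρt)_known − 3.388 × (depth of known layers): K_A = 69.9302 − 3.388×27.91 = −24.62888; K_B = 0 − 3.388×(3.691 + 0) = −12.505108.
Balance: K_A = K_B − x×(3.388 − 2.732), so x = (K_B − K_A)/(3.388 − 2.732) = 12.1238/0.656 = 18.5 km.

18.5 km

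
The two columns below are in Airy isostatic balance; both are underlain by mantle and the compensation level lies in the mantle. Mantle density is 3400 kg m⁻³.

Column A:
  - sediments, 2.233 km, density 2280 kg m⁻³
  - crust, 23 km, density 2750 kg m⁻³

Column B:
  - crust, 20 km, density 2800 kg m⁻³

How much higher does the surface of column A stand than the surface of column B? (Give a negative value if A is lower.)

For any compensation level in the mantle, the mantle terms cancel and isostasy reduces to e = (Σt_A − Σt_B) − (Σ(ρt)_A − Σ(ρt)_B) / ρ_m.
Σt_A = 25.233 km; Σt_B = 20 km; Σ(ρt)_A = 68341.24; Σ(ρt)_B = 56000 (in km·kg m⁻³).
e = (25.233 − 20) − (68341.24 − 56000) / 3400 = 1.6 km.

1.6 km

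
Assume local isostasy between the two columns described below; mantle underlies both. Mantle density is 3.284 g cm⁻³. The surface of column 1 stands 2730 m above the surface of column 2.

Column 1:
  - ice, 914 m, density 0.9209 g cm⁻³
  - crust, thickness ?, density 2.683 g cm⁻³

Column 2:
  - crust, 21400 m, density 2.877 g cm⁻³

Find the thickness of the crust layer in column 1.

Take the compensation level at the base of the deeper column (depth z_c below the surface of column 1) and equate Σ ρ_i t_i down to z_c; mantle fills any gap and the z_c terms cancel.
Column 1: 914×0.9209 + x×2.683 + (z_c − 914 − x)×3.284
Column 2: 2730×0 + 21400×2.877 + (z_c − 2730 − 21400)×3.284
The z_c×3.284 term appears on both sides and cancels. Collect the known terms of each column as K = Σ(ρt)_known − 3.284 × (depth of known layers): K_1 = 841.7026 − 3.284×914 = −2159.8734; K_2 = 61567.8 − 3.284×(2730 + 21400) = −17675.12.
Balance: K_1 − x×(3.284 − 2.683) = K_2, so x = (K_1 − K_2)/(3.284 − 2.683) = 15515.2/0.601 = 25800 m.

25800 m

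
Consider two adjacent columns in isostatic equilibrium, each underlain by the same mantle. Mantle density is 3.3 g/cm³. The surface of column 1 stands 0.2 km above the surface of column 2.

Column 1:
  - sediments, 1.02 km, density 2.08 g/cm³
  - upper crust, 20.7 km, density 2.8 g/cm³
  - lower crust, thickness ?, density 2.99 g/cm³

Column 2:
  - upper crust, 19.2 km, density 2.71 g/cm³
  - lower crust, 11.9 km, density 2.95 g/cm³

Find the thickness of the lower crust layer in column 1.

14.7 km

Take the compensation level at the base of the deeper column (depth z_c below the surface of column 1) and equate Σ ρ_i t_i down to z_c; mantle fills any gap and the z_c terms cancel.
Column 1: 1.02×2.08 + 20.7×2.8 + x×2.99 + (z_c − 21.72 − x)×3.3
Column 2: 0.2×0 + 19.2×2.71 + 11.9×2.95 + (z_c − 0.2 − 31.1)×3.3
The z_c×3.3 term appears on both sides and cancels. Collect the known terms of each column as K = Σ(ρt)_known − 3.3 × (depth of known layers): K_1 = 60.0816 − 3.3×21.72 = −11.5944; K_2 = 87.137 − 3.3×(0.2 + 31.1) = −16.153.
Balance: K_1 − x×(3.3 − 2.99) = K_2, so x = (K_1 − K_2)/(3.3 − 2.99) = 4.5586/0.31 = 14.7 km.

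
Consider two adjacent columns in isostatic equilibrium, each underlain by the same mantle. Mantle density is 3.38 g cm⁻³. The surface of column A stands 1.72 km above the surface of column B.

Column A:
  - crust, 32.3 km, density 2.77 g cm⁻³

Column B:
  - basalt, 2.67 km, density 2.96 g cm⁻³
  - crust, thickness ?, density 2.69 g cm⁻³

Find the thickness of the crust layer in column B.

Take the compensation level at the base of the deeper column (depth z_c below the surface of column A) and equate Σ ρ_i t_i down to z_c; mantle fills any gap and the z_c terms cancel.
Column A: 32.3×2.77 + (z_c − 32.3)×3.38
Column B: 1.72×0 + 2.67×2.96 + x×2.69 + (z_c − 1.72 − 2.67 − x)×3.38
The z_c×3.38 term appears on both sides and cancels. Collect the known terms of each column as K = Σ(ρt)_known − 3.38 × (depth of known layers): K_A = 89.471 − 3.38×32.3 = −19.703; K_B = 7.9032 − 3.38×(1.72 + 2.67) = −6.935.
Balance: K_A = K_B − x×(3.38 − 2.69), so x = (K_B − K_A)/(3.38 − 2.69) = 12.768/0.69 = 18.5 km.

18.5 km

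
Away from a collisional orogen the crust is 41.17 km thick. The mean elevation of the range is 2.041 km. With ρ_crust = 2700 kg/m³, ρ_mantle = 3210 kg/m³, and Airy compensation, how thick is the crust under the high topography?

54 km

Root depth r = h ρ_c / (ρ_m − ρ_c) = 2.041 km × 2700 / 510 = 10.81 km.
Total thickness = T + h + r = 41.17 km + 2.041 km + 10.81 km = 54 km.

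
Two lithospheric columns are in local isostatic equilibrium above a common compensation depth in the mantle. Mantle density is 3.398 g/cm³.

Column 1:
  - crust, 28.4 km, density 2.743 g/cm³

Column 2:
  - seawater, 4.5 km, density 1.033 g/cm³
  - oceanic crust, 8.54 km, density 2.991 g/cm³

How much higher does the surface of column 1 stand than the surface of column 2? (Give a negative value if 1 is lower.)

1.32 km

For any compensation level in the mantle, the mantle terms cancel and isostasy reduces to e = (Σt_1 − Σt_2) − (Σ(ρt)_1 − Σ(ρt)_2) / ρ_m.
Σt_1 = 28.4 km; Σt_2 = 13.04 km; Σ(ρt)_1 = 77.9012; Σ(ρt)_2 = 30.19164 (in km·g/cm³).
e = (28.4 − 13.04) − (77.9012 − 30.19164) / 3.398 = 1.32 km.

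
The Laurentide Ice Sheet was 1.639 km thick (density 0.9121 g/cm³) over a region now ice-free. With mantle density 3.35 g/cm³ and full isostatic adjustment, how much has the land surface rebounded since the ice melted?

Removing the load lets mantle flow back in; uplift u satisfies ρ_ice t = ρ_m u.
u = t ρ_ice/ρ_m = 1.639 km × 0.9121/3.35 = 0.446 km.

0.446 km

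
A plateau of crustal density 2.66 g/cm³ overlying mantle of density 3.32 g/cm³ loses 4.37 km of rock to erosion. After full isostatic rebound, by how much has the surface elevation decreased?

Rebound u = e ρ_c/ρ_m = 4.37 km × 2.66/3.32 = 3.501 km.
Net surface drop = e − u = 4.37 km − 3.501 km = e (ρ_m − ρ_c)/ρ_m = 0.869 km.

0.869 km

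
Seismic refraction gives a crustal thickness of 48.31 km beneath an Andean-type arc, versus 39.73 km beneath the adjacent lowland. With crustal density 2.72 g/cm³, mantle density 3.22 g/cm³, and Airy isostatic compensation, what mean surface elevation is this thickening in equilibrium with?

1.33 km

Excess crust Δ = 48.31 km − 39.73 km = 8.58 km, split between elevation h and root r with h + r = Δ.
Airy balance ρ_c h = (ρ_m − ρ_c) r gives r = h ρ_c/(ρ_m − ρ_c), so h (1 + ρ_c/(ρ_m − ρ_c)) = Δ, i.e. h = Δ (ρ_m − ρ_c)/ρ_m.
h = 8.58 km × 0.5/3.22 = 1.33 km.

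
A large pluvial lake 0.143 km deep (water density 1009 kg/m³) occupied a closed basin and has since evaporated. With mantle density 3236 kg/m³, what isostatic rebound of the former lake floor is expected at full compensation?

u = d ρ_w/ρ_m = 0.143 km × 1009/3236 = 0.0446 km.

0.0446 km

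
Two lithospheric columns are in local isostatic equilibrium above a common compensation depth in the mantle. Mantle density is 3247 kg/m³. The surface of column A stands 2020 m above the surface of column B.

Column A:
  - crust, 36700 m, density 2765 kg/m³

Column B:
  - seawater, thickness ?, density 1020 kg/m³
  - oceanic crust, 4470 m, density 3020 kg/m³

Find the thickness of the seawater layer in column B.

4540 m

Take the compensation level at the base of the deeper column (depth z_c below the surface of column A) and equate Σ ρ_i t_i down to z_c; mantle fills any gap and the z_c terms cancel.
Column A: 36700×2765 + (z_c − 36700)×3247
Column B: 2020×0 + x×1020 + 4470×3020 + (z_c − 2020 − 4470 − x)×3247
The z_c×3247 term appears on both sides and cancels. Collect the known terms of each column as K = Σ(ρt)_known − 3247 × (depth of known layers): K_A = 101475500 − 3247×36700 = −17689400; K_B = 13499400 − 3247×(2020 + 4470) = −7573630.
Balance: K_A = K_B − x×(3247 − 1020), so x = (K_B − K_A)/(3247 − 1020) = 10115800/2227 = 4540 m.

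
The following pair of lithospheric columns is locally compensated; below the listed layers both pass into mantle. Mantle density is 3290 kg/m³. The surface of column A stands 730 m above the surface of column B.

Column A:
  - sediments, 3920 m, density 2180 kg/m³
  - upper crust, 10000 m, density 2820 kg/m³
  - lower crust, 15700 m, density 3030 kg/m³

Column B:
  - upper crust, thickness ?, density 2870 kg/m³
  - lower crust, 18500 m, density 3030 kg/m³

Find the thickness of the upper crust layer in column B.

Take the compensation level at the base of the deeper column (depth z_c below the surface of column A) and equate Σ ρ_i t_i down to z_c; mantle fills any gap and the z_c terms cancel.
Column A: 3920×2180 + 10000×2820 + 15700×3030 + (z_c − 29620)×3290
Column B: 730×0 + x×2870 + 18500×3030 + (z_c − 730 − 18500 − x)×3290
The z_c×3290 term appears on both sides and cancels. Collect the known terms of each column as K = Σ(ρt)_known − 3290 × (depth of known layers): K_A = 84316600 − 3290×29620 = −13133200; K_B = 56055000 − 3290×(730 + 18500) = −7211700.
Balance: K_A = K_B − x×(3290 − 2870), so x = (K_B − K_A)/(3290 − 2870) = 5921500/420 = 14100 m.

14100 m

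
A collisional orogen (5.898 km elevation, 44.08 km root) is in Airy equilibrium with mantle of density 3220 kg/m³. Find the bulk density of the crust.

ρ_c h = (ρ_m − ρ_c) r → ρ_c (h + r) = ρ_m r → ρ_c = ρ_m r / (h + r).
ρ_c = 3220 × 44.08 km / (5.898 km + 44.08 km) = 2840 kg/m³.

2840 kg/m³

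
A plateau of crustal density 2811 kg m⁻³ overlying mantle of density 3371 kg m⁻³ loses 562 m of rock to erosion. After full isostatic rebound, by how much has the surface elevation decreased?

93.4 m

Rebound u = e ρ_c/ρ_m = 562 m × 2811/3371 = 468.6 m.
Net surface drop = e − u = 562 m − 468.6 m = e (ρ_m − ρ_c)/ρ_m = 93.4 m.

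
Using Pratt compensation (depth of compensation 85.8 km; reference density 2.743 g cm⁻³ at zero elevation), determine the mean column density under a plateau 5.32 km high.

Pratt balance: ρ_ref D = ρ (D + h).
ρ = ρ_ref D/(D + h) = 2.743 × 85.8 km/(85.8 km + 5.32 km) = 2.58 g cm⁻³.

2.58 g cm⁻³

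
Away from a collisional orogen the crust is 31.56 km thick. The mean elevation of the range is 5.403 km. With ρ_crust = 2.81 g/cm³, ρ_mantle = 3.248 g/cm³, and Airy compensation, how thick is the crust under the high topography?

71.6 km

Root depth r = h ρ_c / (ρ_m − ρ_c) = 5.403 km × 2.81 / 0.438 = 34.66 km.
Total thickness = T + h + r = 31.56 km + 5.403 km + 34.66 km = 71.6 km.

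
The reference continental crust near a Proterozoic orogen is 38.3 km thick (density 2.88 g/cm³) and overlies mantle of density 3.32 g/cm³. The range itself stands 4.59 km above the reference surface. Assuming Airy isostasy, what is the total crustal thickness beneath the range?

Root depth r = h ρ_c / (ρ_m − ρ_c) = 4.59 km × 2.88 / 0.44 = 30.04 km.
Total thickness = T + h + r = 38.3 km + 4.59 km + 30.04 km = 72.9 km.

72.9 km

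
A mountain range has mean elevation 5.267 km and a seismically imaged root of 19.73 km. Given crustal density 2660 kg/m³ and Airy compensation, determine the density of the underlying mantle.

3370 kg/m³

Airy balance: ρ_c h = (ρ_m − ρ_c) r → ρ_m = ρ_c (1 + h/r).
ρ_m = 2660 × (1 + 5.267 km/19.73 km) = 3370 kg/m³.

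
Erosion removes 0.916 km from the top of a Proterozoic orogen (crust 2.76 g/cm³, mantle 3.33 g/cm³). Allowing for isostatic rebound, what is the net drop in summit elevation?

0.157 km

Rebound u = e ρ_c/ρ_m = 0.916 km × 2.76/3.33 = 0.7592 km.
Net surface drop = e − u = 0.916 km − 0.7592 km = e (ρ_m − ρ_c)/ρ_m = 0.157 km.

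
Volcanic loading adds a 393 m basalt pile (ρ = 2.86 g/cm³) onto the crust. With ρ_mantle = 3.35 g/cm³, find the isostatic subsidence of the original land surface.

336 m

Subaerial loading: s = t ρ_load / ρ_m.
s = 393 m × 2.86/3.35 = 336 m.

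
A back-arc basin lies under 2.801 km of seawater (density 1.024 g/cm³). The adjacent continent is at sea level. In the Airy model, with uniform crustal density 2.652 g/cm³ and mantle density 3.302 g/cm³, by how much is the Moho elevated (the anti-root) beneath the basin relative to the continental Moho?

Isostatic balance requires: replacing crust with seawater at the top is compensated by replacing crust with mantle at the base: d (ρ_c − ρ_w) = a (ρ_m − ρ_c).
a = d (ρ_c − ρ_w)/(ρ_m − ρ_c) = 2.801 km × 1.628/0.65 = 7.02 km.

7.02 km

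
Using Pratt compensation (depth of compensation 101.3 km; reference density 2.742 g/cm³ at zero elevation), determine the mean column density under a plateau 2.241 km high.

2.68 g/cm³

Pratt balance: ρ_ref D = ρ (D + h).
ρ = ρ_ref D/(D + h) = 2.742 × 101.3 km/(101.3 km + 2.241 km) = 2.68 g/cm³.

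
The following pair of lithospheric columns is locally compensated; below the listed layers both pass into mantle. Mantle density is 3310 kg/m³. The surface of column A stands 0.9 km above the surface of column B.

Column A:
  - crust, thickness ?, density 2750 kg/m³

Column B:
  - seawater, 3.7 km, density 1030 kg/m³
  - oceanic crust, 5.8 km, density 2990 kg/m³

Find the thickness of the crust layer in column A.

23.7 km

Take the compensation level at the base of the deeper column (depth z_c below the surface of column A) and equate Σ ρ_i t_i down to z_c; mantle fills any gap and the z_c terms cancel.
Column A: x×2750 + (z_c − 0 − x)×3310
Column B: 0.9×0 + 3.7×1030 + 5.8×2990 + (z_c − 0.9 − 9.5)×3310
The z_c×3310 term appears on both sides and cancels. Collect the known terms of each column as K = Σ(ρt)_known − 3310 × (depth of known layers): K_A = 0 − 3310×0 = 0; K_B = 21153 − 3310×(0.9 + 9.5) = −13271.
Balance: K_A − x×(3310 − 2750) = K_B, so x = (K_A − K_B)/(3310 − 2750) = 13271/560 = 23.7 km.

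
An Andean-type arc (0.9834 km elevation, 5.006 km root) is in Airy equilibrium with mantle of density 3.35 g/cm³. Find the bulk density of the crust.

2.8 g/cm³

ρ_c h = (ρ_m − ρ_c) r → ρ_c (h + r) = ρ_m r → ρ_c = ρ_m r / (h + r).
ρ_c = 3.35 × 5.006 km / (0.9834 km + 5.006 km) = 2.8 g/cm³.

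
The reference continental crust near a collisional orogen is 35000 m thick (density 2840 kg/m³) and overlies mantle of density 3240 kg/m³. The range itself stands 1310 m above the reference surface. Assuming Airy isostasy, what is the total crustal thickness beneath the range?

45600 m

Root depth r = h ρ_c / (ρ_m − ρ_c) = 1310 m × 2840 / 400 = 9301 m.
Total thickness = T + h + r = 35000 m + 1310 m + 9301 m = 45600 m.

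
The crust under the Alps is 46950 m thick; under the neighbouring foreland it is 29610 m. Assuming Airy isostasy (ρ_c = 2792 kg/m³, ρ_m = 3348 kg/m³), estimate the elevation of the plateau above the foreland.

Excess crust Δ = 46950 m − 29610 m = 17340 m, split between elevation h and root r with h + r = Δ.
Airy balance ρ_c h = (ρ_m − ρ_c) r gives r = h ρ_c/(ρ_m − ρ_c), so h (1 + ρ_c/(ρ_m − ρ_c)) = Δ, i.e. h = Δ (ρ_m − ρ_c)/ρ_m.
h = 17340 m × 556/3348 = 2880 m.

2880 m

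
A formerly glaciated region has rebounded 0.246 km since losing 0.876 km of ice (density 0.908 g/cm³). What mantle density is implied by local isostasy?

ρ_m = ρ_ice t / u = 0.908 × 0.876 km/0.246 km = 3.23 g/cm³.

3.23 g/cm³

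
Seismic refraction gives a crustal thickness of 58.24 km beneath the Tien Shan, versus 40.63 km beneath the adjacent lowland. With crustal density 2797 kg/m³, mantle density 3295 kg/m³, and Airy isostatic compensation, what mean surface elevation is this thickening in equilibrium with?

2.66 km

Excess crust Δ = 58.24 km − 40.63 km = 17.61 km, split between elevation h and root r with h + r = Δ.
Airy balance ρ_c h = (ρ_m − ρ_c) r gives r = h ρ_c/(ρ_m − ρ_c), so h (1 + ρ_c/(ρ_m − ρ_c)) = Δ, i.e. h = Δ (ρ_m − ρ_c)/ρ_m.
h = 17.61 km × 498/3295 = 2.66 km.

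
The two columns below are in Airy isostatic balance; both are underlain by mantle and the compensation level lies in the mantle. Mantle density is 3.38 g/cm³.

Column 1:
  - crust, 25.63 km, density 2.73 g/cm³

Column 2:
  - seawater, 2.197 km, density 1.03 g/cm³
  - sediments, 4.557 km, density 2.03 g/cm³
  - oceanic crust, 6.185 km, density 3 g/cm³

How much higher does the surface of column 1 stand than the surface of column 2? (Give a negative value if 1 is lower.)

0.886 km

For any compensation level in the mantle, the mantle terms cancel and isostasy reduces to e = (Σt_1 − Σt_2) − (Σ(ρt)_1 − Σ(ρt)_2) / ρ_m.
Σt_1 = 25.63 km; Σt_2 = 12.939 km; Σ(ρt)_1 = 69.9699; Σ(ρt)_2 = 30.06862 (in km·g/cm³).
e = (25.63 − 12.939) − (69.9699 − 30.06862) / 3.38 = 0.886 km.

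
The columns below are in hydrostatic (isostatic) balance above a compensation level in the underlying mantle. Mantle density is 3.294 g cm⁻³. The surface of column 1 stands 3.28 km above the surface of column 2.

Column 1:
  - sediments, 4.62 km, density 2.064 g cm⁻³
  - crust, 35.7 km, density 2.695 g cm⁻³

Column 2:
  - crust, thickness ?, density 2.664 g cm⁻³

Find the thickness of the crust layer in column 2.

Take the compensation level at the base of the deeper column (depth z_c below the surface of column 1) and equate Σ ρ_i t_i down to z_c; mantle fills any gap and the z_c terms cancel.
Column 1: 4.62×2.064 + 35.7×2.695 + (z_c − 40.32)×3.294
Column 2: 3.28×0 + x×2.664 + (z_c − 3.28 − 0 − x)×3.294
The z_c×3.294 term appears on both sides and cancels. Collect the known terms of each column as K = Σ(ρt)_known − 3.294 × (depth of known layers): K_1 = 105.74718 − 3.294×40.32 = −27.0669; K_2 = 0 − 3.294×(3.28 + 0) = −10.80432.
Balance: K_1 = K_2 − x×(3.294 − 2.664), so x = (K_2 − K_1)/(3.294 − 2.664) = 16.2626/0.63 = 25.8 km.

25.8 km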